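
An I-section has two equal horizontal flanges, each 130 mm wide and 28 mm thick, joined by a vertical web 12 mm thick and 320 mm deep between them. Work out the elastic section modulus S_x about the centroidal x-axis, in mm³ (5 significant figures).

Split into non-overlapping primitives; take the origin at the lower-left of the bounding box.
Bottom flange: 130 × 28, A = 3 640 mm², y = 14 mm, Ī = 237813.3 mm⁴.
Web: 12 × 320, A = 3 840 mm², y = 188 mm, Ī = 32 768 000 mm⁴.
Top flange: 130 × 28, A = 3 640 mm², y = 362 mm, Ī = 237813.3 mm⁴.
By symmetry the centroid is at mid-height, ȳ = 188 mm.
Transfer each piece to the centroidal x-axis using Ī + A·d² with d = y − 188:
  bottom flange: d = -174 mm → contributes +110 442 453 mm⁴
  web: d = 0 mm → contributes +32 768 000 mm⁴
  top flange: d = 174 mm → contributes +110 442 453 mm⁴
Total I = 253 652 907 mm⁴.
Extreme fibre distance c = 188 mm; S = I/c = 1 349 218 mm³.

S_x ≈ 1.3492 × 10⁶ mm³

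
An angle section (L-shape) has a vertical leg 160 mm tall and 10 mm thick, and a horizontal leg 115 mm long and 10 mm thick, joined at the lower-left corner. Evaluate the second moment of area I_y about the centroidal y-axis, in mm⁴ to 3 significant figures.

Decompose the section into non-overlapping parts with the origin at the bottom-left of its bounding rectangle.
Vertical leg: 10 × 160, A = 1 600 mm², x = 5 mm, Ī = 13 333 mm⁴.
Horizontal leg (remainder): 105 × 10, A = 1 050 mm², x = 62.5 mm, Ī = 964 688 mm⁴.
Centroid: x̄ = ΣA·x / ΣA = 27.783 mm.
Transfer each piece to the centroidal y-axis using Ī + A·d² with d = x − 27.783:
  vertical leg: d = -22.783 mm → contributes +843 839 mm⁴
  horizontal leg (remainder): d = 34.717 mm → contributes +2 230 220 mm⁴
Total I = 3 074 059 mm⁴.

I_y ≈ 3.07 × 10⁶ mm⁴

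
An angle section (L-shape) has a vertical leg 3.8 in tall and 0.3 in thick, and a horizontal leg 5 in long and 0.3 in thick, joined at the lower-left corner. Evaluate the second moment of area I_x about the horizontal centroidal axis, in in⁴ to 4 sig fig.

I_x ≈ 3.313 in⁴

Split into non-overlapping primitives; take the origin at the lower-left of the bounding box.
Vertical leg: 0.3 × 3.8, A = 1.14 in², y = 1.9 in, Ī = 1.3718 in⁴.
Horizontal leg (remainder): 4.7 × 0.3, A = 1.41 in², y = 0.15 in, Ī = 0.010575 in⁴.
Centroid: ȳ = ΣA·y / ΣA = 0.932353 in.
Transfer each piece to the horizontal centroidal axis using Ī + A·d² with d = y − 0.932353:
  vertical leg: d = 0.967647 in → contributes +2.43923 in⁴
  horizontal leg (remainder): d = -0.782353 in → contributes +0.873602 in⁴
Total I = 3.31283 in⁴.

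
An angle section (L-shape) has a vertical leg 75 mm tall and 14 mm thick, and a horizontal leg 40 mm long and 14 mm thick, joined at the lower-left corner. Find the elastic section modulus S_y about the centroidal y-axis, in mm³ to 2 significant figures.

S_y ≈ 5200 mm³

Break the section into simple shapes (no overlaps), measuring from the bottom-left corner of the bounding box.
Vertical leg: 14 × 75, A = 1 050 mm², x = 7 mm, Ī = 17 150 mm⁴.
Horizontal leg (remainder): 26 × 14, A = 364 mm², x = 27 mm, Ī = 20 505 mm⁴.
Centroid: x̄ = ΣA·x / ΣA = 12.15 mm.
Transfer each piece to the centroidal y-axis using Ī + A·d² with d = x − 12.15:
  vertical leg: d = -5.149 mm → contributes +44 983 mm⁴
  horizontal leg (remainder): d = 14.85 mm → contributes +100 792 mm⁴
Total I = 145 774 mm⁴.
Extreme fibre distance c = 27.85 mm; S = I/c = 5 234 mm³.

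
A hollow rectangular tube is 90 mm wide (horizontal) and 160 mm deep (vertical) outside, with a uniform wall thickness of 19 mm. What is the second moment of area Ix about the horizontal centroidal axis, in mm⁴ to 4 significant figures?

Decompose the section into non-overlapping parts with the origin at the bottom-left of its bounding rectangle.
Outer rectangle: 90 × 160, A = 14 400 mm², y = 80 mm, Ī = 30 720 000 mm⁴.
Inner void (subtracted): 52 × 122, A = 6 344 mm², y = 80 mm, Ī = 7 868 675 mm⁴.
By symmetry the centroid is at mid-height, ȳ = 80 mm.
All pieces are centred on the horizontal centroidal axis, so I = ΣĪ (holes subtracted) = 22 851 325 mm⁴.

Ix ≈ 2.285 × 10⁷ mm⁴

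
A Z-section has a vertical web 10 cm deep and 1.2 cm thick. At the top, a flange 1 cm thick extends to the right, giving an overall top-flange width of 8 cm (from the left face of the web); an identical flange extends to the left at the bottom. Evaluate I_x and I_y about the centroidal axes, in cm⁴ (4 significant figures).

Break the section into simple shapes (no overlaps), measuring from the bottom-left corner of the bounding box.
Web: 1.2 × 10, A = 12 cm², y = 5 cm, Ī = 100 cm⁴.
Top flange (beyond web): 6.8 × 1, A = 6.8 cm², y = 9.5 cm, Ī = 0.566667 cm⁴.
Bottom flange (beyond web): 6.8 × 1, A = 6.8 cm², y = 0.5 cm, Ī = 0.566667 cm⁴.
Centroid: ȳ = ΣA·y / ΣA = 5 cm.
Transfer each piece to the centroidal x-axis using Ī + A·d² with d = y − 5:
  web: d = 0 cm → contributes +100 cm⁴
  top flange (beyond web): d = 4.5 cm → contributes +138.267 cm⁴
  bottom flange (beyond web): d = -4.5 cm → contributes +138.267 cm⁴
Total I = 376.533 cm⁴.
For the y-axis: x̄ = 7.4 cm.
Repeating about the centroidal y-axis gives I_y = 271.445 cm⁴.

I_x ≈ 376.5 cm⁴, I_y ≈ 271.4 cm⁴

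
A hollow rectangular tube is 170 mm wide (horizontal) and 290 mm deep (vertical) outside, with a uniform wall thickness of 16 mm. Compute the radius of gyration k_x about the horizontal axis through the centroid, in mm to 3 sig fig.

Treat the section as a set of non-overlapping primitives; coordinates are from the bounding-box lower-left.
Outer rectangle: 170 × 290, A = 49 300 mm², y = 145 mm, Ī = 345 510 833 mm⁴.
Inner void (subtracted): 138 × 258, A = 35 604 mm², y = 145 mm, Ī = 197 495 388 mm⁴.
By symmetry the centroid is at mid-height, ȳ = 145 mm.
All pieces are centred on the horizontal axis through the centroid, so I = ΣĪ (holes subtracted) = 148 015 445 mm⁴.
Radius of gyration: k = √(I/A) = √(148 015 445 / 13 696) = 103.96 mm.

k_x ≈ 104 mm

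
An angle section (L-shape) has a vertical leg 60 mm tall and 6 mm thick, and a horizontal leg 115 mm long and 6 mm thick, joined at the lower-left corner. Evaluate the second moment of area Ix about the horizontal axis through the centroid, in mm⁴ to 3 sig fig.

Decompose the section into non-overlapping parts with the origin at the bottom-left of its bounding rectangle.
Vertical leg: 6 × 60, A = 360 mm², y = 30 mm, Ī = 108 000 mm⁴.
Horizontal leg (remainder): 109 × 6, A = 654 mm², y = 3 mm, Ī = 1 962 mm⁴.
Centroid: ȳ = ΣA·y / ΣA = 12.586 mm.
Transfer each piece to the horizontal axis through the centroid using Ī + A·d² with d = y − 12.586:
  vertical leg: d = 17.414 mm → contributes +217 172 mm⁴
  horizontal leg (remainder): d = -9.5858 mm → contributes +62 056 mm⁴
Total I = 279 228 mm⁴.

Ix ≈ 2.79 × 10⁵ mm⁴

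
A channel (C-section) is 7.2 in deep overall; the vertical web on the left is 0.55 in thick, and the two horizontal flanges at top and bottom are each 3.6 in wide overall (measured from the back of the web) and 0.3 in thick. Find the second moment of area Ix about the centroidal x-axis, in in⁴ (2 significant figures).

Split into non-overlapping primitives; take the origin at the lower-left of the bounding box.
Web: 0.55 × 7.2, A = 3.96 in², y = 3.6 in, Ī = 17.11 in⁴.
Top flange (beyond web): 3.05 × 0.3, A = 0.915 in², y = 7.05 in, Ī = 0.006863 in⁴.
Bottom flange (beyond web): 3.05 × 0.3, A = 0.915 in², y = 0.15 in, Ī = 0.006863 in⁴.
By symmetry the centroid is at mid-height, ȳ = 3.6 in.
Transfer each piece to the centroidal x-axis using Ī + A·d² with d = y − 3.6:
  web: d = 0 in → contributes +17.11 in⁴
  top flange (beyond web): d = 3.45 in → contributes +10.9 in⁴
  bottom flange (beyond web): d = -3.45 in → contributes +10.9 in⁴
Total I = 38.9 in⁴.

Ix ≈ 39 in⁴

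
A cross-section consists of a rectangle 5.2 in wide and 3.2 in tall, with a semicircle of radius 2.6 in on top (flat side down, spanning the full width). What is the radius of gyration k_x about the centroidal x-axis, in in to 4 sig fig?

k_x ≈ 1.563 in

Split into non-overlapping primitives; take the origin at the lower-left of the bounding box.
Rectangular body: 5.2 × 3.2, A = 16.64 in², y = 1.6 in, Ī = 14.1995 in⁴.
Semicircular cap: semicircle r = 2.6, A = 10.6186 in², y = 4.30347 in, Ī = 5.01563 in⁴.
Centroid: ȳ = ΣA·y / ΣA = 2.65314 in.
Transfer each piece to the centroidal x-axis using Ī + A·d² with d = y − 2.65314:
  rectangular body: d = -1.05314 in → contributes +32.6549 in⁴
  semicircular cap: d = 1.65034 in → contributes +33.9365 in⁴
Total I = 66.5914 in⁴.
Radius of gyration: k = √(I/A) = √(66.5914 / 27.2586) = 1.56299 in.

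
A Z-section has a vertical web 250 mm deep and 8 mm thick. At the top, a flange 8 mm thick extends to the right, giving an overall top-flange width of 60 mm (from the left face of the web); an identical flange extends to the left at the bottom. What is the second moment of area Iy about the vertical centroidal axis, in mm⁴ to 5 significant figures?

Split into non-overlapping primitives; take the origin at the lower-left of the bounding box.
Web: 8 × 250, A = 2 000 mm², x = 56 mm, Ī = 10666.67 mm⁴.
Top flange (beyond web): 52 × 8, A = 416 mm², x = 86 mm, Ī = 93738.67 mm⁴.
Bottom flange (beyond web): 52 × 8, A = 416 mm², x = 26 mm, Ī = 93738.67 mm⁴.
Centroid: x̄ = ΣA·x / ΣA = 56 mm.
Transfer each piece to the vertical centroidal axis using Ī + A·d² with d = x − 56:
  web: d = 0 mm → contributes +10666.67 mm⁴
  top flange (beyond web): d = 30 mm → contributes +468138.7 mm⁴
  bottom flange (beyond web): d = -30 mm → contributes +468138.7 mm⁴
Total I = 946 944 mm⁴.

Iy ≈ 9.4694 × 10⁵ mm⁴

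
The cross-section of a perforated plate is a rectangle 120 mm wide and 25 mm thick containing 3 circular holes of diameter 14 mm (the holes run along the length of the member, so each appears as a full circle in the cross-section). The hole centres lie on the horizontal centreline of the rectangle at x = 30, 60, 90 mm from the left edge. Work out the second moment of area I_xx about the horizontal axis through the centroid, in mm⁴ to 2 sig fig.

I_xx ≈ 1.5 × 10⁵ mm⁴

Decompose the section into non-overlapping parts with the origin at the bottom-left of its bounding rectangle.
Plate: 120 × 25, A = 3 000 mm², y = 12.5 mm, Ī = 156 250 mm⁴.
Hole 1 (subtracted): ⌀14, A = 153.9 mm², y = 12.5 mm, Ī = 1 886 mm⁴.
Hole 2 (subtracted): ⌀14, A = 153.9 mm², y = 12.5 mm, Ī = 1 886 mm⁴.
Hole 3 (subtracted): ⌀14, A = 153.9 mm², y = 12.5 mm, Ī = 1 886 mm⁴.
By symmetry the centroid is at mid-height, ȳ = 12.5 mm.
All pieces are centred on the horizontal axis through the centroid, so I = ΣĪ (holes subtracted) = 150 593 mm⁴.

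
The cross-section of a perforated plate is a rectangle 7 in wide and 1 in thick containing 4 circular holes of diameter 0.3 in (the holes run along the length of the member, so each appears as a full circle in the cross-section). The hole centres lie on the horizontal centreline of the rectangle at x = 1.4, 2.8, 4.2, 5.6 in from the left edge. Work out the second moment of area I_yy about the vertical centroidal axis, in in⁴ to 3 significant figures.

Treat the section as a set of non-overlapping primitives; coordinates are from the bounding-box lower-left.
Plate: 7 × 1, A = 7 in², x = 3.5 in, Ī = 28.583 in⁴.
Hole 1 (subtracted): ⌀0.3, A = 0.070686 in², x = 1.4 in, Ī = 0.00039761 in⁴.
Hole 2 (subtracted): ⌀0.3, A = 0.070686 in², x = 2.8 in, Ī = 0.00039761 in⁴.
Hole 3 (subtracted): ⌀0.3, A = 0.070686 in², x = 4.2 in, Ī = 0.00039761 in⁴.
Hole 4 (subtracted): ⌀0.3, A = 0.070686 in², x = 5.6 in, Ī = 0.00039761 in⁴.
By symmetry the centroid is at mid-width, x̄ = 3.5 in.
Transfer each piece to the vertical centroidal axis using Ī + A·d² with d = x − 3.5:
  plate: d = 0 in → contributes +28.583 in⁴
  hole 1: d = -2.1 in → contributes −0.31212 in⁴
  hole 2: d = -0.7 in → contributes −0.035034 in⁴
  hole 3: d = 0.7 in → contributes −0.035034 in⁴
  hole 4: d = 2.1 in → contributes −0.31212 in⁴
Total I = 27.889 in⁴.

I_yy ≈ 27.9 in⁴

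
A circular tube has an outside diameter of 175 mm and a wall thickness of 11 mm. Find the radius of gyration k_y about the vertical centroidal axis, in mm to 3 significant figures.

k_y ≈ 58.1 mm

Treat the section as a set of non-overlapping primitives; coordinates are from the bounding-box lower-left.
Outer circle: ⌀175, A = 24 053 mm², x = 87.5 mm, Ī = 46 038 598 mm⁴.
Bore (subtracted): ⌀153, A = 18 385 mm², x = 87.5 mm, Ī = 26 898 968 mm⁴.
By symmetry the centroid is at mid-width, x̄ = 87.5 mm.
All pieces are centred on the vertical centroidal axis, so I = ΣĪ (holes subtracted) = 19 139 630 mm⁴.
Radius of gyration: k = √(I/A) = √(19 139 630 / 5667.4) = 58.113 mm.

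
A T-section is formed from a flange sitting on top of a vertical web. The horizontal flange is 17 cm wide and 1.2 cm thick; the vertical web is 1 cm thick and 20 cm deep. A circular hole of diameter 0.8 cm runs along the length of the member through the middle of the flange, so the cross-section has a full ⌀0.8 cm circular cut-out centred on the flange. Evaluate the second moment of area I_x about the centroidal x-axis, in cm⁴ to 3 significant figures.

Break the section into simple shapes (no overlaps), measuring from the bottom-left corner of the bounding box.
Flange: 17 × 1.2, A = 20.4 cm², y = 20.6 cm, Ī = 2.448 cm⁴.
Web: 1 × 20, A = 20 cm², y = 10 cm, Ī = 666.67 cm⁴.
Hole (subtracted): ⌀0.8, A = 0.50265 cm², y = 20.6 cm, Ī = 0.020106 cm⁴.
Centroid: ȳ = ΣA·y / ΣA = 15.286 cm.
Transfer each piece to the centroidal x-axis using Ī + A·d² with d = y − 15.286:
  flange: d = 5.3136 cm → contributes +578.44 cm⁴
  web: d = -5.2864 cm → contributes +1225.6 cm⁴
  hole: d = 5.3136 cm → contributes −14.212 cm⁴
Total I = 1789.8 cm⁴.

I_x ≈ 1790 cm⁴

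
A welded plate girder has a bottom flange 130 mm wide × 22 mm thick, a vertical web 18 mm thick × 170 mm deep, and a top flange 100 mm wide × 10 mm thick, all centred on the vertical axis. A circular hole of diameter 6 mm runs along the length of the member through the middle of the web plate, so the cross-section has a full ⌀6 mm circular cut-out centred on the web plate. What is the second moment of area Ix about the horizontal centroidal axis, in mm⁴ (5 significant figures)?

Ix ≈ 3.7008 × 10⁷ mm⁴

Decompose the section into non-overlapping parts with the origin at the bottom-left of its bounding rectangle.
Bottom plate: 130 × 22, A = 2 860 mm², y = 11 mm, Ī = 115353.3 mm⁴.
Web plate: 18 × 170, A = 3 060 mm², y = 107 mm, Ī = 7 369 500 mm⁴.
Top plate: 100 × 10, A = 1 000 mm², y = 197 mm, Ī = 8333.333 mm⁴.
Hole (subtracted): ⌀6, A = 28.27433 mm², y = 107 mm, Ī = 63.61725 mm⁴.
Centroid: ȳ = ΣA·y / ΣA = 80.22006 mm.
Transfer each piece to the horizontal centroidal axis using Ī + A·d² with d = y − 80.22006:
  bottom plate: d = -69.22006 mm → contributes +13 818 805 mm⁴
  web plate: d = 26.77994 mm → contributes +9 564 025 mm⁴
  top plate: d = 116.7799 mm → contributes +13 645 888 mm⁴
  hole: d = 26.77994 mm → contributes −20340.99 mm⁴
Total I = 37 008 377 mm⁴.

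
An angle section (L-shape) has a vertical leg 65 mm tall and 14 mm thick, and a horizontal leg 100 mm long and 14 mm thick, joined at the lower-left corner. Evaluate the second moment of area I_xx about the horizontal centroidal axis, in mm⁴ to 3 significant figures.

I_xx ≈ 6.77 × 10⁵ mm⁴

Treat the section as a set of non-overlapping primitives; coordinates are from the bounding-box lower-left.
Vertical leg: 14 × 65, A = 910 mm², y = 32.5 mm, Ī = 320 396 mm⁴.
Horizontal leg (remainder): 86 × 14, A = 1 204 mm², y = 7 mm, Ī = 19 665 mm⁴.
Centroid: ȳ = ΣA·y / ΣA = 17.977 mm.
Transfer each piece to the horizontal centroidal axis using Ī + A·d² with d = y − 17.977:
  vertical leg: d = 14.523 mm → contributes +512 336 mm⁴
  horizontal leg (remainder): d = -10.977 mm → contributes +164 736 mm⁴
Total I = 677 072 mm⁴.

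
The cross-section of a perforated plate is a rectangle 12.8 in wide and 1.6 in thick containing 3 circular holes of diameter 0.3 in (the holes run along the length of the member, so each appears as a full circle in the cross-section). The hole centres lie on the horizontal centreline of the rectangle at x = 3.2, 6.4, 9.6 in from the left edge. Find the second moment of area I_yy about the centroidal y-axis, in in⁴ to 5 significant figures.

I_yy ≈ 278.17 in⁴

Decompose the section into non-overlapping parts with the origin at the bottom-left of its bounding rectangle.
Plate: 12.8 × 1.6, A = 20.48 in², x = 6.4 in, Ī = 279.6203 in⁴.
Hole 1 (subtracted): ⌀0.3, A = 0.07068583 in², x = 3.2 in, Ī = 0.0003976078 in⁴.
Hole 2 (subtracted): ⌀0.3, A = 0.07068583 in², x = 6.4 in, Ī = 0.0003976078 in⁴.
Hole 3 (subtracted): ⌀0.3, A = 0.07068583 in², x = 9.6 in, Ī = 0.0003976078 in⁴.
By symmetry the centroid is at mid-width, x̄ = 6.4 in.
Transfer each piece to the centroidal y-axis using Ī + A·d² with d = x − 6.4:
  plate: d = 0 in → contributes +279.6203 in⁴
  hole 1: d = -3.2 in → contributes −0.7242206 in⁴
  hole 2: d = 0 in → contributes −0.0003976078 in⁴
  hole 3: d = 3.2 in → contributes −0.7242206 in⁴
Total I = 278.1714 in⁴.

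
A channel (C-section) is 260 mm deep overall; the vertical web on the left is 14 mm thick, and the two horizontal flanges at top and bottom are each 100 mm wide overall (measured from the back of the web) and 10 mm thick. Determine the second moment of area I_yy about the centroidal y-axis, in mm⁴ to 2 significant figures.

Decompose the section into non-overlapping parts with the origin at the bottom-left of its bounding rectangle.
Web: 14 × 260, A = 3 640 mm², x = 7 mm, Ī = 59 453 mm⁴.
Top flange (beyond web): 86 × 10, A = 860 mm², x = 57 mm, Ī = 530 047 mm⁴.
Bottom flange (beyond web): 86 × 10, A = 860 mm², x = 57 mm, Ī = 530 047 mm⁴.
Centroid: x̄ = ΣA·x / ΣA = 23.04 mm.
Transfer each piece to the centroidal y-axis using Ī + A·d² with d = x − 23.04:
  web: d = -16.04 mm → contributes +996 516 mm⁴
  top flange (beyond web): d = 33.96 mm → contributes +1 521 590 mm⁴
  bottom flange (beyond web): d = 33.96 mm → contributes +1 521 590 mm⁴
Total I = 4 039 696 mm⁴.

I_yy ≈ 4.0 × 10⁶ mm⁴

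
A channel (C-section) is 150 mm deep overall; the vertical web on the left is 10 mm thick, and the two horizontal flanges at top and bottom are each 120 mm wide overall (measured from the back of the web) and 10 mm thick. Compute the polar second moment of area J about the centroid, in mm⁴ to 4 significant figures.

J ≈ 1.905 × 10⁷ mm⁴

Treat the section as a set of non-overlapping primitives; coordinates are from the bounding-box lower-left.
Web: 10 × 150, A = 1 500 mm², y = 75 mm, Ī = 2 812 500 mm⁴.
Top flange (beyond web): 110 × 10, A = 1 100 mm², y = 145 mm, Ī = 9166.67 mm⁴.
Bottom flange (beyond web): 110 × 10, A = 1 100 mm², y = 5 mm, Ī = 9166.67 mm⁴.
By symmetry the centroid is at mid-height, ȳ = 75 mm.
Transfer each piece to the centroidal x-axis using Ī + A·d² with d = y − 75:
  web: d = 0 mm → contributes +2 812 500 mm⁴
  top flange (beyond web): d = 70 mm → contributes +5 399 167 mm⁴
  bottom flange (beyond web): d = -70 mm → contributes +5 399 167 mm⁴
Total I = 13 610 833 mm⁴.
For the y-axis: x̄ = 40.6757 mm.
Repeating about the centroidal y-axis gives I_y = 5 441 644 mm⁴.
Polar second moment: J = I_x + I_y = 19 052 477 mm⁴.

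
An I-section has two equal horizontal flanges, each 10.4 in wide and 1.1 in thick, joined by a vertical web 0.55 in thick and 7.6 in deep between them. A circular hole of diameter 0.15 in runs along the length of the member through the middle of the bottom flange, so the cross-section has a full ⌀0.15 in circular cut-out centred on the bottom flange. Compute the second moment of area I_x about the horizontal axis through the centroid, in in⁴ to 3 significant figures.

I_x ≈ 455 in⁴

Split into non-overlapping primitives; take the origin at the lower-left of the bounding box.
Bottom flange: 10.4 × 1.1, A = 11.44 in², y = 0.55 in, Ī = 1.1535 in⁴.
Web: 0.55 × 7.6, A = 4.18 in², y = 4.9 in, Ī = 20.12 in⁴.
Top flange: 10.4 × 1.1, A = 11.44 in², y = 9.25 in, Ī = 1.1535 in⁴.
Hole (subtracted): ⌀0.15, A = 0.017671 in², y = 0.55 in, Ī = 0.00002485 in⁴.
Centroid: ȳ = ΣA·y / ΣA = 4.9028 in.
Transfer each piece to the horizontal axis through the centroid using Ī + A·d² with d = y − 4.9028:
  bottom flange: d = -4.3528 in → contributes +217.91 in⁴
  web: d = -0.0028426 in → contributes +20.12 in⁴
  top flange: d = 4.3472 in → contributes +217.34 in⁴
  hole: d = -4.3528 in → contributes −0.33485 in⁴
Total I = 455.04 in⁴.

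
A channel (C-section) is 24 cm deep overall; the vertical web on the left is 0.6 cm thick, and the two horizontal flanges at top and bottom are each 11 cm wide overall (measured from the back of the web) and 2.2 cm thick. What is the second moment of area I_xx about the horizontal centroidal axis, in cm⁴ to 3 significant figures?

I_xx ≈ 6150 cm⁴

Break the section into simple shapes (no overlaps), measuring from the bottom-left corner of the bounding box.
Web: 0.6 × 24, A = 14.4 cm², y = 12 cm, Ī = 691.2 cm⁴.
Top flange (beyond web): 10.4 × 2.2, A = 22.88 cm², y = 22.9 cm, Ī = 9.2283 cm⁴.
Bottom flange (beyond web): 10.4 × 2.2, A = 22.88 cm², y = 1.1 cm, Ī = 9.2283 cm⁴.
By symmetry the centroid is at mid-height, ȳ = 12 cm.
Transfer each piece to the horizontal centroidal axis using Ī + A·d² with d = y − 12:
  web: d = 0 cm → contributes +691.2 cm⁴
  top flange (beyond web): d = 10.9 cm → contributes +2727.6 cm⁴
  bottom flange (beyond web): d = -10.9 cm → contributes +2727.6 cm⁴
Total I = 6146.4 cm⁴.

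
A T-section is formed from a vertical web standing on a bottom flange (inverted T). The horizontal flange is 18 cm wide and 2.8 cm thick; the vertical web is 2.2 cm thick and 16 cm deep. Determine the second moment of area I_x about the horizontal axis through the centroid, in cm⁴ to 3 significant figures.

I_x ≈ 2620 cm⁴

Split into non-overlapping primitives; take the origin at the lower-left of the bounding box.
Flange: 18 × 2.8, A = 50.4 cm², y = 1.4 cm, Ī = 32.928 cm⁴.
Web: 2.2 × 16, A = 35.2 cm², y = 10.8 cm, Ī = 750.93 cm⁴.
Centroid: ȳ = ΣA·y / ΣA = 5.2654 cm.
Transfer each piece to the horizontal axis through the centroid using Ī + A·d² with d = y − 5.2654:
  flange: d = -3.8654 cm → contributes +785.98 cm⁴
  web: d = 5.5346 cm → contributes +1829.2 cm⁴
Total I = 2615.1 cm⁴.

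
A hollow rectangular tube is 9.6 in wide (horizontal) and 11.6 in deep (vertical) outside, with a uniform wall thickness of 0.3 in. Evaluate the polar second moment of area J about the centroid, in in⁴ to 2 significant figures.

Split into non-overlapping primitives; take the origin at the lower-left of the bounding box.
Outer rectangle: 9.6 × 11.6, A = 111.4 in², y = 5.8 in, Ī = 1 249 in⁴.
Inner void (subtracted): 9 × 11, A = 99 in², y = 5.8 in, Ī = 998.3 in⁴.
By symmetry the centroid is at mid-height, ȳ = 5.8 in.
All pieces are centred on the centroidal x-axis, so I = ΣĪ (holes subtracted) = 250.5 in⁴.
Repeating about the centroidal y-axis gives I_y = 187 in⁴.
Polar second moment: J = I_x + I_y = 437.5 in⁴.

J ≈ 440 in⁴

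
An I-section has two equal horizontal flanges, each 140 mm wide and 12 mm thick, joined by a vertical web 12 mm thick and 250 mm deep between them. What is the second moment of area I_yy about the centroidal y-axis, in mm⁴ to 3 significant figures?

I_yy ≈ 5.52 × 10⁶ mm⁴

Break the section into simple shapes (no overlaps), measuring from the bottom-left corner of the bounding box.
Bottom flange: 140 × 12, A = 1 680 mm², x = 70 mm, Ī = 2 744 000 mm⁴.
Web: 12 × 250, A = 3 000 mm², x = 70 mm, Ī = 36 000 mm⁴.
Top flange: 140 × 12, A = 1 680 mm², x = 70 mm, Ī = 2 744 000 mm⁴.
By symmetry the centroid is at mid-width, x̄ = 70 mm.
All pieces are centred on the centroidal y-axis, so I = ΣĪ = 5 524 000 mm⁴.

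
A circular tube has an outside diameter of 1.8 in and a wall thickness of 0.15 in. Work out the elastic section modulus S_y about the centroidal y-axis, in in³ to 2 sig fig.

S_y ≈ 0.30 in³

Split into non-overlapping primitives; take the origin at the lower-left of the bounding box.
Outer circle: ⌀1.8, A = 2.545 in², x = 0.9 in, Ī = 0.5153 in⁴.
Bore (subtracted): ⌀1.5, A = 1.767 in², x = 0.9 in, Ī = 0.2485 in⁴.
By symmetry the centroid is at mid-width, x̄ = 0.9 in.
All pieces are centred on the centroidal y-axis, so I = ΣĪ (holes subtracted) = 0.2668 in⁴.
Extreme fibre distance c = 0.9 in; S = I/c = 0.2964 in³.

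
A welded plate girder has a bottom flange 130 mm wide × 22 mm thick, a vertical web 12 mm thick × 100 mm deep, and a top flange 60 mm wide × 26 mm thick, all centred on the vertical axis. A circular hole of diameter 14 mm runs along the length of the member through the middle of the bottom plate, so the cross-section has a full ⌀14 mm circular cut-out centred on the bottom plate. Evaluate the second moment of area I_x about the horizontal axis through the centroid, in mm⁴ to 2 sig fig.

I_x ≈ 1.7 × 10⁷ mm⁴

Split into non-overlapping primitives; take the origin at the lower-left of the bounding box.
Bottom plate: 130 × 22, A = 2 860 mm², y = 11 mm, Ī = 115 353 mm⁴.
Web plate: 12 × 100, A = 1 200 mm², y = 72 mm, Ī = 1 000 000 mm⁴.
Top plate: 60 × 26, A = 1 560 mm², y = 135 mm, Ī = 87 880 mm⁴.
Hole (subtracted): ⌀14, A = 153.9 mm², y = 11 mm, Ī = 1 886 mm⁴.
Centroid: ȳ = ΣA·y / ΣA = 59.78 mm.
Transfer each piece to the horizontal axis through the centroid using Ī + A·d² with d = y − 59.78:
  bottom plate: d = -48.78 mm → contributes +6 920 971 mm⁴
  web plate: d = 12.22 mm → contributes +1 179 165 mm⁴
  top plate: d = 75.22 mm → contributes +8 914 199 mm⁴
  hole: d = -48.78 mm → contributes −368 195 mm⁴
Total I = 16 646 140 mm⁴.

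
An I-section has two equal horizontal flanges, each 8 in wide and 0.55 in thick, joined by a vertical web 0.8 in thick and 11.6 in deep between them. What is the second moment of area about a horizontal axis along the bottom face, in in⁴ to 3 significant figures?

Treat the section as a set of non-overlapping primitives; coordinates are from the bounding-box lower-left.
Bottom flange: 8 × 0.55, A = 4.4 in², y = 0.275 in, Ī = 0.11092 in⁴.
Web: 0.8 × 11.6, A = 9.28 in², y = 6.35 in, Ī = 104.06 in⁴.
Top flange: 8 × 0.55, A = 4.4 in², y = 12.425 in, Ī = 0.11092 in⁴.
Transfer each piece to the base of the section using Ī + A·d² with d = y − 0:
  bottom flange: d = 0.275 in → contributes +0.44367 in⁴
  web: d = 6.35 in → contributes +478.25 in⁴
  top flange: d = 12.425 in → contributes +679.39 in⁴
Total I = 1158.1 in⁴.

I_base ≈ 1160 in⁴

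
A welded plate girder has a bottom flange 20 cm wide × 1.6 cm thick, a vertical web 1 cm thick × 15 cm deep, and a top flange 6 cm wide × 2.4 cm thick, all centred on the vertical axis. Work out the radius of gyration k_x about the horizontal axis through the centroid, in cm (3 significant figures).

Break the section into simple shapes (no overlaps), measuring from the bottom-left corner of the bounding box.
Bottom plate: 20 × 1.6, A = 32 cm², y = 0.8 cm, Ī = 6.8267 cm⁴.
Web plate: 1 × 15, A = 15 cm², y = 9.1 cm, Ī = 281.25 cm⁴.
Top plate: 6 × 2.4, A = 14.4 cm², y = 17.8 cm, Ī = 6.912 cm⁴.
Centroid: ȳ = ΣA·y / ΣA = 6.8147 cm.
Transfer each piece to the horizontal axis through the centroid using Ī + A·d² with d = y − 6.8147:
  bottom plate: d = -6.0147 cm → contributes +1164.5 cm⁴
  web plate: d = 2.2853 cm → contributes +359.59 cm⁴
  top plate: d = 10.985 cm → contributes +1744.7 cm⁴
Total I = 3268.7 cm⁴.
Radius of gyration: k = √(I/A) = √(3268.7 / 61.4) = 7.2963 cm.

k_x ≈ 7.30 cm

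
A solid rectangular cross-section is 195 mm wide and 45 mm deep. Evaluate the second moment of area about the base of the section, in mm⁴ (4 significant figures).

The section: 195 × 45, A = 8 775 mm², y = 22.5 mm, Ī = 1 480 781 mm⁴.
Transfer it to the base of the section using Ī + A·d² with d = y − 0:
  the section: d = 22.5 mm → contributes +5 923 125 mm⁴
Total I = 5 923 125 mm⁴.

I_base ≈ 5.923 × 10⁶ mm⁴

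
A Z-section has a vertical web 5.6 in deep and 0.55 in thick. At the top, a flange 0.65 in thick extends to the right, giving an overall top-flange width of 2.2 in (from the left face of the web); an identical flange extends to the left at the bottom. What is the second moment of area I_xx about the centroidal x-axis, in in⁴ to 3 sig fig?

Split into non-overlapping primitives; take the origin at the lower-left of the bounding box.
Web: 0.55 × 5.6, A = 3.08 in², y = 2.8 in, Ī = 8.0491 in⁴.
Top flange (beyond web): 1.65 × 0.65, A = 1.0725 in², y = 5.275 in, Ī = 0.037761 in⁴.
Bottom flange (beyond web): 1.65 × 0.65, A = 1.0725 in², y = 0.325 in, Ī = 0.037761 in⁴.
Centroid: ȳ = ΣA·y / ΣA = 2.8 in.
Transfer each piece to the centroidal x-axis using Ī + A·d² with d = y − 2.8:
  web: d = 0 in → contributes +8.0491 in⁴
  top flange (beyond web): d = 2.475 in → contributes +6.6075 in⁴
  bottom flange (beyond web): d = -2.475 in → contributes +6.6075 in⁴
Total I = 21.264 in⁴.

I_xx ≈ 21.3 in⁴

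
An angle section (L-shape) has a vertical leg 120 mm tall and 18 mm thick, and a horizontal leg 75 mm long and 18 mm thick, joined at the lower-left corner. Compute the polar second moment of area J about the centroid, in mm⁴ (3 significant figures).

Split into non-overlapping primitives; take the origin at the lower-left of the bounding box.
Vertical leg: 18 × 120, A = 2 160 mm², y = 60 mm, Ī = 2 592 000 mm⁴.
Horizontal leg (remainder): 57 × 18, A = 1 026 mm², y = 9 mm, Ī = 27 702 mm⁴.
Centroid: ȳ = ΣA·y / ΣA = 43.576 mm.
Transfer each piece to the centroidal x-axis using Ī + A·d² with d = y − 43.576:
  vertical leg: d = 16.424 mm → contributes +3 174 636 mm⁴
  horizontal leg (remainder): d = -34.576 mm → contributes +1 254 304 mm⁴
Total I = 4 428 940 mm⁴.
For the y-axis: x̄ = 21.076 mm.
Repeating about the centroidal y-axis gives I_y = 1 314 287 mm⁴.
Polar second moment: J = I_x + I_y = 5 743 227 mm⁴.

J ≈ 5.74 × 10⁶ mm⁴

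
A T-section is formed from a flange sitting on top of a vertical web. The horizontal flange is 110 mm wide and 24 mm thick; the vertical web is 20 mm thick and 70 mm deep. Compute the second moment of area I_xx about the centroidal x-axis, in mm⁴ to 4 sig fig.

I_xx ≈ 2.719 × 10⁶ mm⁴

Decompose the section into non-overlapping parts with the origin at the bottom-left of its bounding rectangle.
Flange: 110 × 24, A = 2 640 mm², y = 82 mm, Ī = 126 720 mm⁴.
Web: 20 × 70, A = 1 400 mm², y = 35 mm, Ī = 571 667 mm⁴.
Centroid: ȳ = ΣA·y / ΣA = 65.7129 mm.
Transfer each piece to the centroidal x-axis using Ī + A·d² with d = y − 65.7129:
  flange: d = 16.2871 mm → contributes +827 034 mm⁴
  web: d = -30.7129 mm → contributes +1 892 259 mm⁴
Total I = 2 719 294 mm⁴.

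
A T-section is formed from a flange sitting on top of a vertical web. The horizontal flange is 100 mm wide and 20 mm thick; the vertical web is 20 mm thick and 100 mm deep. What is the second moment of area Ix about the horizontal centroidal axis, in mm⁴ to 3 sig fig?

Break the section into simple shapes (no overlaps), measuring from the bottom-left corner of the bounding box.
Flange: 100 × 20, A = 2 000 mm², y = 110 mm, Ī = 66 667 mm⁴.
Web: 20 × 100, A = 2 000 mm², y = 50 mm, Ī = 1 666 667 mm⁴.
Centroid: ȳ = ΣA·y / ΣA = 80 mm.
Transfer each piece to the horizontal centroidal axis using Ī + A·d² with d = y − 80:
  flange: d = 30 mm → contributes +1 866 667 mm⁴
  web: d = -30 mm → contributes +3 466 667 mm⁴
Total I = 5 333 333 mm⁴.

Ix ≈ 5.33 × 10⁶ mm⁴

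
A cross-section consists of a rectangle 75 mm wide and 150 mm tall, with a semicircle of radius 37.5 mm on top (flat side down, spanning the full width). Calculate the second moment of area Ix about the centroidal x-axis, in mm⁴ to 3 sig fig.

Decompose the section into non-overlapping parts with the origin at the bottom-left of its bounding rectangle.
Rectangular body: 75 × 150, A = 11 250 mm², y = 75 mm, Ī = 21 093 750 mm⁴.
Semicircular cap: semicircle r = 37.5, A = 2208.9 mm², y = 165.92 mm, Ī = 217 049 mm⁴.
Centroid: ȳ = ΣA·y / ΣA = 89.921 mm.
Transfer each piece to the centroidal x-axis using Ī + A·d² with d = y − 89.921:
  rectangular body: d = -14.921 mm → contributes +23 598 544 mm⁴
  semicircular cap: d = 75.994 mm → contributes +12 973 857 mm⁴
Total I = 36 572 401 mm⁴.

Ix ≈ 3.66 × 10⁷ mm⁴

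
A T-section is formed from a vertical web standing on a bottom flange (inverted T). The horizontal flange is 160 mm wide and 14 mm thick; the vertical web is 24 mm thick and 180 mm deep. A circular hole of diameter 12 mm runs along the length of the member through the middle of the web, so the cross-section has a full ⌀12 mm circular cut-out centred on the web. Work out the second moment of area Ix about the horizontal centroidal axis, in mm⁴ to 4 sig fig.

Ix ≈ 2.545 × 10⁷ mm⁴

Break the section into simple shapes (no overlaps), measuring from the bottom-left corner of the bounding box.
Flange: 160 × 14, A = 2 240 mm², y = 7 mm, Ī = 36586.7 mm⁴.
Web: 24 × 180, A = 4 320 mm², y = 104 mm, Ī = 11 664 000 mm⁴.
Hole (subtracted): ⌀12, A = 113.097 mm², y = 104 mm, Ī = 1017.88 mm⁴.
Centroid: ȳ = ΣA·y / ΣA = 70.297 mm.
Transfer each piece to the horizontal centroidal axis using Ī + A·d² with d = y − 70.297:
  flange: d = -63.297 mm → contributes +9 011 168 mm⁴
  web: d = 33.703 mm → contributes +16 571 056 mm⁴
  hole: d = 33.703 mm → contributes −129 484 mm⁴
Total I = 25 452 740 mm⁴.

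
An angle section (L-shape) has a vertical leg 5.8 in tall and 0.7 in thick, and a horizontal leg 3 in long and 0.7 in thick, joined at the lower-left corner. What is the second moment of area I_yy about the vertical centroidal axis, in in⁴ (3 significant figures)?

Break the section into simple shapes (no overlaps), measuring from the bottom-left corner of the bounding box.
Vertical leg: 0.7 × 5.8, A = 4.06 in², x = 0.35 in, Ī = 0.16578 in⁴.
Horizontal leg (remainder): 2.3 × 0.7, A = 1.61 in², x = 1.85 in, Ī = 0.70974 in⁴.
Centroid: x̄ = ΣA·x / ΣA = 0.77593 in.
Transfer each piece to the vertical centroidal axis using Ī + A·d² with d = x − 0.77593:
  vertical leg: d = -0.42593 in → contributes +0.90232 in⁴
  horizontal leg (remainder): d = 1.0741 in → contributes +2.5671 in⁴
Total I = 3.4694 in⁴.

I_yy ≈ 3.47 in⁴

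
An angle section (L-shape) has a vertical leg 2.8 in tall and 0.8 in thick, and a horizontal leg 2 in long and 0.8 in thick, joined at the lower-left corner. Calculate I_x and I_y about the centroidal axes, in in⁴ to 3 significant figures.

I_x ≈ 2.19 in⁴, I_y ≈ 0.907 in⁴

Treat the section as a set of non-overlapping primitives; coordinates are from the bounding-box lower-left.
Vertical leg: 0.8 × 2.8, A = 2.24 in², y = 1.4 in, Ī = 1.4635 in⁴.
Horizontal leg (remainder): 1.2 × 0.8, A = 0.96 in², y = 0.4 in, Ī = 0.0512 in⁴.
Centroid: ȳ = ΣA·y / ΣA = 1.1 in.
Transfer each piece to the centroidal x-axis using Ī + A·d² with d = y − 1.1:
  vertical leg: d = 0.3 in → contributes +1.6651 in⁴
  horizontal leg (remainder): d = -0.7 in → contributes +0.5216 in⁴
Total I = 2.1867 in⁴.
For the y-axis: x̄ = 0.7 in.
Repeating about the centroidal y-axis gives I_y = 0.90667 in⁴.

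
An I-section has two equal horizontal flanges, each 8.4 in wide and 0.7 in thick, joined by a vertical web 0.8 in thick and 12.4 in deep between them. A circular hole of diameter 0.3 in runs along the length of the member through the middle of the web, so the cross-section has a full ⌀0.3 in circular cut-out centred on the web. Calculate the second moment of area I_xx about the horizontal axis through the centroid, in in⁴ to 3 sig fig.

Treat the section as a set of non-overlapping primitives; coordinates are from the bounding-box lower-left.
Bottom flange: 8.4 × 0.7, A = 5.88 in², y = 0.35 in, Ī = 0.2401 in⁴.
Web: 0.8 × 12.4, A = 9.92 in², y = 6.9 in, Ī = 127.11 in⁴.
Top flange: 8.4 × 0.7, A = 5.88 in², y = 13.45 in, Ī = 0.2401 in⁴.
Hole (subtracted): ⌀0.3, A = 0.070686 in², y = 6.9 in, Ī = 0.00039761 in⁴.
By symmetry the centroid is at mid-height, ȳ = 6.9 in.
Transfer each piece to the horizontal axis through the centroid using Ī + A·d² with d = y − 6.9:
  bottom flange: d = -6.55 in → contributes +252.51 in⁴
  web: d = 0 in → contributes +127.11 in⁴
  top flange: d = 6.55 in → contributes +252.51 in⁴
  hole: d = 0 in → contributes −0.00039761 in⁴
Total I = 632.12 in⁴.

I_xx ≈ 632 in⁴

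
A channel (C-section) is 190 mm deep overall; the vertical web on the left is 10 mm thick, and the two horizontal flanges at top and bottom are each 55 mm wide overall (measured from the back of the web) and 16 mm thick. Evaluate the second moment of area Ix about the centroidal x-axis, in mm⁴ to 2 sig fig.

Break the section into simple shapes (no overlaps), measuring from the bottom-left corner of the bounding box.
Web: 10 × 190, A = 1 900 mm², y = 95 mm, Ī = 5 715 833 mm⁴.
Top flange (beyond web): 45 × 16, A = 720 mm², y = 182 mm, Ī = 15 360 mm⁴.
Bottom flange (beyond web): 45 × 16, A = 720 mm², y = 8 mm, Ī = 15 360 mm⁴.
By symmetry the centroid is at mid-height, ȳ = 95 mm.
Transfer each piece to the centroidal x-axis using Ī + A·d² with d = y − 95:
  web: d = 0 mm → contributes +5 715 833 mm⁴
  top flange (beyond web): d = 87 mm → contributes +5 465 040 mm⁴
  bottom flange (beyond web): d = -87 mm → contributes +5 465 040 mm⁴
Total I = 16 645 913 mm⁴.

Ix ≈ 1.7 × 10⁷ mm⁴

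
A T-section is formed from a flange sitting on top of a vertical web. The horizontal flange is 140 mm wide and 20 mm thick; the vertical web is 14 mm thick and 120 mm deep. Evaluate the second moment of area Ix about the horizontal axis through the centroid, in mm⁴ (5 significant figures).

Ix ≈ 7.2543 × 10⁶ mm⁴

Treat the section as a set of non-overlapping primitives; coordinates are from the bounding-box lower-left.
Flange: 140 × 20, A = 2 800 mm², y = 130 mm, Ī = 93333.33 mm⁴.
Web: 14 × 120, A = 1 680 mm², y = 60 mm, Ī = 2 016 000 mm⁴.
Centroid: ȳ = ΣA·y / ΣA = 103.75 mm.
Transfer each piece to the horizontal axis through the centroid using Ī + A·d² with d = y − 103.75:
  flange: d = 26.25 mm → contributes +2 022 708 mm⁴
  web: d = -43.75 mm → contributes +5 231 625 mm⁴
Total I = 7 254 333 mm⁴.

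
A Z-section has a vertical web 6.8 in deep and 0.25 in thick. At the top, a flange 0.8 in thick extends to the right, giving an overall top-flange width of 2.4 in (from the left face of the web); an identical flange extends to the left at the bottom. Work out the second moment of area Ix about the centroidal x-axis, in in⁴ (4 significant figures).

Decompose the section into non-overlapping parts with the origin at the bottom-left of its bounding rectangle.
Web: 0.25 × 6.8, A = 1.7 in², y = 3.4 in, Ī = 6.55067 in⁴.
Top flange (beyond web): 2.15 × 0.8, A = 1.72 in², y = 6.4 in, Ī = 0.0917333 in⁴.
Bottom flange (beyond web): 2.15 × 0.8, A = 1.72 in², y = 0.4 in, Ī = 0.0917333 in⁴.
Centroid: ȳ = ΣA·y / ΣA = 3.4 in.
Transfer each piece to the centroidal x-axis using Ī + A·d² with d = y − 3.4:
  web: d = 0 in → contributes +6.55067 in⁴
  top flange (beyond web): d = 3 in → contributes +15.5717 in⁴
  bottom flange (beyond web): d = -3 in → contributes +15.5717 in⁴
Total I = 37.6941 in⁴.

Ix ≈ 37.69 in⁴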